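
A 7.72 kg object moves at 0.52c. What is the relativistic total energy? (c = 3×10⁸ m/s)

γ = 1/√(1 - 0.52²) = 1.1707
mc² = 7.72 × (3×10⁸)² = 6.948×10¹⁷ J
E = γmc² = 1.1707 × 6.948×10¹⁷ = 8.134×10¹⁷ J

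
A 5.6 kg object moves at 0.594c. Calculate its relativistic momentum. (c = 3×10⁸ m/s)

γ = 1/√(1 - 0.594²) = 1.243
v = 0.594 × 3×10⁸ = 1.782×10⁸ m/s
p = γmv = 1.243 × 5.6 × 1.782×10⁸ = 1.240×10⁹ kg·m/s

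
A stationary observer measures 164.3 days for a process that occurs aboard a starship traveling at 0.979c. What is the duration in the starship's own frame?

Dilated time Δt = 164.3 days
γ = 1/√(1 - 0.979²) = 4.9053
Δt₀ = Δt/γ = 164.3/4.9053 = 33.49 days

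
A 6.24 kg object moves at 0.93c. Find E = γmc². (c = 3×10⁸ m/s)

γ = 1/√(1 - 0.93²) = 2.721
mc² = 6.24 × (3×10⁸)² = 5.616×10¹⁷ J
E = γmc² = 2.721 × 5.616×10¹⁷ = 1.528×10¹⁸ J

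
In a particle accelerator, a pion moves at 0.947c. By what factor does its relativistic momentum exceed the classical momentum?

p_rel = γmv, p_class = mv
Ratio = γ = 1/√(1 - 0.947²)
= 1/√(0.103191) = 3.113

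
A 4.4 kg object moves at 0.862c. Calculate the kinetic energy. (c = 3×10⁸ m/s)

γ = 1/√(1 - 0.862²) = 1.9727
γ - 1 = 0.9727
KE = (γ-1)mc² = 0.9727 × 4.4 × (3×10⁸)² = 3.852×10¹⁷ J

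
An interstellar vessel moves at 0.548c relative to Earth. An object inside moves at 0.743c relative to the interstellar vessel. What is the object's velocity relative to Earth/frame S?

u = (u' + v)/(1 + u'v/c²)
Numerator: 0.743 + 0.548 = 1.291
Denominator: 1 + 0.407164 = 1.407164
u = 1.291/1.407164 = 0.9174c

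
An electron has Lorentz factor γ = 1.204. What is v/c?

From γ = 1/√(1 - v²/c²):
1/γ² = 1/1.204² = 0.68984
v²/c² = 1 - 0.68984 = 0.31016
v/c = √(0.31016) = 0.5569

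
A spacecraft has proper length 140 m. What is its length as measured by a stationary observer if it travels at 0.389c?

Proper length L₀ = 140 m
γ = 1/√(1 - 0.389²) = 1.085
L = L₀/γ = 140/1.085 = 129.0 m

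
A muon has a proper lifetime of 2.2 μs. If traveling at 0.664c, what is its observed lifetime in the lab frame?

Proper lifetime τ₀ = 2.2 μs
γ = 1/√(1 - 0.664²) = 1.3374
τ = γτ₀ = 1.3374 × 2.2 μs = 2.942 μs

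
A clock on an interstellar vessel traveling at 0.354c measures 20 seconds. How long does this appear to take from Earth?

Proper time Δt₀ = 20 seconds
γ = 1/√(1 - 0.354²) = 1.069
Δt = γΔt₀ = 1.069 × 20 = 21.38 seconds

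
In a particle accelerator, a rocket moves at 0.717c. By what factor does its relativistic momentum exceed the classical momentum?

p_rel = γmv, p_class = mv
Ratio = γ = 1/√(1 - 0.717²)
= 1/√(0.485911) = 1.435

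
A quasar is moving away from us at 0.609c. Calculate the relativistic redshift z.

β = 0.609
(1+β)/(1-β) = 1.609/0.391 = 4.115
√(4.115) = 2.029
z = 2.029 - 1 = 1.029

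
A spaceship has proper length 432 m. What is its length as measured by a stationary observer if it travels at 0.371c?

Proper length L₀ = 432 m
γ = 1/√(1 - 0.371²) = 1.0769
L = L₀/γ = 432/1.0769 = 401.2 m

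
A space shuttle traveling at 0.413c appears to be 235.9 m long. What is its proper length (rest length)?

Contracted length L = 235.9 m
γ = 1/√(1 - 0.413²) = 1.098
L₀ = γL = 1.098 × 235.9 = 259.0 m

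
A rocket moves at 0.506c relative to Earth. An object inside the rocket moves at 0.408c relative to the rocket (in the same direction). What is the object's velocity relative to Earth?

u = (u' + v)/(1 + u'v/c²)
Numerator: 0.408 + 0.506 = 0.914
Denominator: 1 + 0.206448 = 1.206448
u = 0.914/1.206448 = 0.7576c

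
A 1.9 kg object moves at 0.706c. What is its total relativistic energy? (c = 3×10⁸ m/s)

γ = 1/√(1 - 0.706²) = 1.412
mc² = 1.9 × (3×10⁸)² = 1.710×10¹⁷ J
E = γmc² = 1.412 × 1.710×10¹⁷ = 2.415×10¹⁷ J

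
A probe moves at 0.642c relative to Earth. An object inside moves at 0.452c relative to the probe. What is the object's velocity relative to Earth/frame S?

u = (u' + v)/(1 + u'v/c²)
Numerator: 0.452 + 0.642 = 1.094
Denominator: 1 + 0.290184 = 1.290184
u = 1.094/1.290184 = 0.8479c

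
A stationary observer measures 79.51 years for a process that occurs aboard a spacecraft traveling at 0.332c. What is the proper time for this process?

Dilated time Δt = 79.51 years
γ = 1/√(1 - 0.332²) = 1.0601
Δt₀ = Δt/γ = 79.51/1.0601 = 75.00 years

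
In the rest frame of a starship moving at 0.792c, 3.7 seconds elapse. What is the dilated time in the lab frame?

Proper time Δt₀ = 3.7 seconds
γ = 1/√(1 - 0.792²) = 1.6379
Δt = γΔt₀ = 1.6379 × 3.7 = 6.060 seconds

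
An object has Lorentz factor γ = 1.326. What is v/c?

From γ = 1/√(1 - v²/c²):
1/γ² = 1/1.326² = 0.5687
v²/c² = 1 - 0.5687 = 0.4313
v/c = √(0.4313) = 0.6567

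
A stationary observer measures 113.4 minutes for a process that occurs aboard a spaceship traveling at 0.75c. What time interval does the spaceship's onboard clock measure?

Dilated time Δt = 113.4 minutes
γ = 1/√(1 - 0.75²) = 1.51186
Δt₀ = Δt/γ = 113.4/1.51186 = 75.01 minutes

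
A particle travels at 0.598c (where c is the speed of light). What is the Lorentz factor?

v/c = 0.598, so (v/c)² = 0.357604
1 - (v/c)² = 0.642396
γ = 1/√(0.642396) = 1.248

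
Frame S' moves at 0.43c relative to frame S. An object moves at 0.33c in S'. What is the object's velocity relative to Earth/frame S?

u = (u' + v)/(1 + u'v/c²)
Numerator: 0.33 + 0.43 = 0.76
Denominator: 1 + 0.1419 = 1.1419
u = 0.76/1.1419 = 0.6656c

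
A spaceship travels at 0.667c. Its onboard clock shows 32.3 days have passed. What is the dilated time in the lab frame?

Proper time Δt₀ = 32.3 days
γ = 1/√(1 - 0.667²) = 1.342
Δt = γΔt₀ = 1.342 × 32.3 = 43.35 days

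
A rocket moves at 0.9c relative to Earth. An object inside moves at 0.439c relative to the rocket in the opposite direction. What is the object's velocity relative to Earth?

Object's velocity in rocket frame is u' = -0.439c
u = (u' + v)/(1 + u'v/c²) = (v - 0.439)/(1 - 0.439·v/c²)
Numerator: 0.9 - 0.439 = 0.461
Denominator: 1 - 0.3951 = 0.6049
u = 0.461/0.6049 = 0.7621c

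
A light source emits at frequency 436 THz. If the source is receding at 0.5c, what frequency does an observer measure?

β = v/c = 0.5
(1-β)/(1+β) = 0.5/1.5 = 0.3333333
Doppler factor = √(0.3333333) = 0.5774
f_obs = 436 × 0.5774 = 251.7 THz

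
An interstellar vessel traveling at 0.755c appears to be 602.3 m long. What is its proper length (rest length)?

Contracted length L = 602.3 m
γ = 1/√(1 - 0.755²) = 1.525
L₀ = γL = 1.525 × 602.3 = 918.5 m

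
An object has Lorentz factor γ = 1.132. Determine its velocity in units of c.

From γ = 1/√(1 - v²/c²):
1/γ² = 1/1.132² = 0.7804
v²/c² = 1 - 0.7804 = 0.2196
v/c = √(0.2196) = 0.4686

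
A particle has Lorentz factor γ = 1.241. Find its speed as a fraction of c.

From γ = 1/√(1 - v²/c²):
1/γ² = 1/1.241² = 0.6493
v²/c² = 1 - 0.6493 = 0.3507
v/c = √(0.3507) = 0.5922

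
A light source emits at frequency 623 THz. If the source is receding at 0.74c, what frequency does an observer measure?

β = v/c = 0.74
(1-β)/(1+β) = 0.26/1.74 = 0.14943
Doppler factor = √(0.14943) = 0.38656
f_obs = 623 × 0.38656 = 240.8 THz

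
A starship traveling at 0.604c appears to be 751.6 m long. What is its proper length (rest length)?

Contracted length L = 751.6 m
γ = 1/√(1 - 0.604²) = 1.25473
L₀ = γL = 1.25473 × 751.6 = 943.1 m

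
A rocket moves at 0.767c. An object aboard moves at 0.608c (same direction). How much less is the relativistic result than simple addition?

Classical: u' + v = 0.608 + 0.767 = 1.375c
Relativistic: u = (0.608 + 0.767)/(1 + 0.466336) = 1.375/1.466336 = 0.9377c
Difference: 1.375 - 0.9377 = 0.4373c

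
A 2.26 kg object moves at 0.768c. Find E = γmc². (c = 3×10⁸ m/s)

γ = 1/√(1 - 0.768²) = 1.5614
mc² = 2.26 × (3×10⁸)² = 2.034×10¹⁷ J
E = γmc² = 1.5614 × 2.034×10¹⁷ = 3.176×10¹⁷ J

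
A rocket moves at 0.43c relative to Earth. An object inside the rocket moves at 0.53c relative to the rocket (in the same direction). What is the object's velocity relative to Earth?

u = (u' + v)/(1 + u'v/c²)
Numerator: 0.53 + 0.43 = 0.96
Denominator: 1 + 0.2279 = 1.2279
u = 0.96/1.2279 = 0.7818c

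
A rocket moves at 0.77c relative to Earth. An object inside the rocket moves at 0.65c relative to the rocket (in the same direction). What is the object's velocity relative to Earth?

u = (u' + v)/(1 + u'v/c²)
Numerator: 0.65 + 0.77 = 1.42
Denominator: 1 + 0.5005 = 1.5005
u = 1.42/1.5005 = 0.9464c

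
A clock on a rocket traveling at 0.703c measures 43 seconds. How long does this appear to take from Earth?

Proper time Δt₀ = 43 seconds
γ = 1/√(1 - 0.703²) = 1.406
Δt = γΔt₀ = 1.406 × 43 = 60.46 seconds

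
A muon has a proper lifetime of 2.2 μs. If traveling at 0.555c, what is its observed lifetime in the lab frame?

Proper lifetime τ₀ = 2.2 μs
γ = 1/√(1 - 0.555²) = 1.2021
τ = γτ₀ = 1.2021 × 2.2 μs = 2.645 μs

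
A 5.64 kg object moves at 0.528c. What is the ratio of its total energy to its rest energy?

E = γmc², E₀ = mc²
E/E₀ = γ = 1/√(1 - 0.528²) = 1.178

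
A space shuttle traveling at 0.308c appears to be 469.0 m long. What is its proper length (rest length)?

Contracted length L = 469.0 m
γ = 1/√(1 - 0.308²) = 1.0511
L₀ = γL = 1.0511 × 469.0 = 493.0 m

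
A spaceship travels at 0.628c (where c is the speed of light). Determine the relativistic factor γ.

v/c = 0.628, so (v/c)² = 0.394384
1 - (v/c)² = 0.605616
γ = 1/√(0.605616) = 1.285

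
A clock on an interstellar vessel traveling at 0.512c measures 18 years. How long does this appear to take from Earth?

Proper time Δt₀ = 18 years
γ = 1/√(1 - 0.512²) = 1.164
Δt = γΔt₀ = 1.164 × 18 = 20.95 years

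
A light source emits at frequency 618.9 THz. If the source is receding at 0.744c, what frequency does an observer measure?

β = v/c = 0.744
(1-β)/(1+β) = 0.256/1.744 = 0.1468
Doppler factor = √(0.1468) = 0.3831
f_obs = 618.9 × 0.3831 = 237.1 THz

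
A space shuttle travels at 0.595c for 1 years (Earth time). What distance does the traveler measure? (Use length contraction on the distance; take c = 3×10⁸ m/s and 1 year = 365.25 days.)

Earth distance: d = v × t = 0.595c × 1 yr = 5.6330×10¹⁵ m
γ = 1.2442
d' = d/γ = 5.6330×10¹⁵/1.2442 = 4.527×10¹⁵ m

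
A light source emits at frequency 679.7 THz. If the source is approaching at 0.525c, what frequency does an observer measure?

β = v/c = 0.525
(1+β)/(1-β) = 1.525/0.475 = 3.211
Doppler factor = √(3.211) = 1.792
f_obs = 679.7 × 1.792 = 1218 THz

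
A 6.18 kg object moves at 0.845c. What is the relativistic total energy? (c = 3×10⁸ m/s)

γ = 1/√(1 - 0.845²) = 1.870
mc² = 6.18 × (3×10⁸)² = 5.562×10¹⁷ J
E = γmc² = 1.870 × 5.562×10¹⁷ = 1.040×10¹⁸ J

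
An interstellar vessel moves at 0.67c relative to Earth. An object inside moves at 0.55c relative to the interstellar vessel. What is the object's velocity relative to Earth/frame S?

u = (u' + v)/(1 + u'v/c²)
Numerator: 0.55 + 0.67 = 1.22
Denominator: 1 + 0.3685 = 1.3685
u = 1.22/1.3685 = 0.8915c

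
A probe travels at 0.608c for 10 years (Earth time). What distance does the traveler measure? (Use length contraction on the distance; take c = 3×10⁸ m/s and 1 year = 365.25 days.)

Earth distance: d = v × t = 0.608c × 10 yr = 5.7561×10¹⁶ m
γ = 1.2595
d' = d/γ = 5.7561×10¹⁶/1.2595 = 4.570×10¹⁶ m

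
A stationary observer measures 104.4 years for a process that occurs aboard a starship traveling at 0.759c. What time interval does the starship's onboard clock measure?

Dilated time Δt = 104.4 years
γ = 1/√(1 - 0.759²) = 1.536
Δt₀ = Δt/γ = 104.4/1.536 = 67.97 years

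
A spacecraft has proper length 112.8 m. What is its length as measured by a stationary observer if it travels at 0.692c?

Proper length L₀ = 112.8 m
γ = 1/√(1 - 0.692²) = 1.3852
L = L₀/γ = 112.8/1.3852 = 81.43 m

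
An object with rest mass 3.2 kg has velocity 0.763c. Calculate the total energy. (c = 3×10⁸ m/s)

γ = 1/√(1 - 0.763²) = 1.547
mc² = 3.2 × (3×10⁸)² = 2.880×10¹⁷ J
E = γmc² = 1.547 × 2.880×10¹⁷ = 4.455×10¹⁷ J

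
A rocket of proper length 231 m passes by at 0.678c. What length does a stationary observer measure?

Proper length L₀ = 231 m
γ = 1/√(1 - 0.678²) = 1.3604
L = L₀/γ = 231/1.3604 = 169.8 m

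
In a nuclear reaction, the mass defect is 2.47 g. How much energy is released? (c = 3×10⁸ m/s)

Convert mass defect: Δm = 2.47 g = 0.00247 kg
E = Δm·c² = 0.00247 × (3×10⁸)²
= 0.00247 × 9×10¹⁶ = 2.223×10¹⁴ J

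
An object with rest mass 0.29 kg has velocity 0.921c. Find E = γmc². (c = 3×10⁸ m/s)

γ = 1/√(1 - 0.921²) = 2.567
mc² = 0.29 × (3×10⁸)² = 2.610×10¹⁶ J
E = γmc² = 2.567 × 2.610×10¹⁶ = 6.700×10¹⁶ J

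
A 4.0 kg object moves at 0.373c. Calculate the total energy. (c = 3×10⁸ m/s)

γ = 1/√(1 - 0.373²) = 1.0778
mc² = 4.0 × (3×10⁸)² = 3.600×10¹⁷ J
E = γmc² = 1.0778 × 3.600×10¹⁷ = 3.880×10¹⁷ J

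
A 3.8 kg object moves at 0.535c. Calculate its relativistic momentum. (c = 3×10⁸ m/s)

γ = 1/√(1 - 0.535²) = 1.1836
v = 0.535 × 3×10⁸ = 1.605×10⁸ m/s
p = γmv = 1.1836 × 3.8 × 1.605×10⁸ = 7.219×10⁸ kg·m/s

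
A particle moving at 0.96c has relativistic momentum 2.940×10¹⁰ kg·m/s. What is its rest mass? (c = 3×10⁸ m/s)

γ = 1/√(1 - 0.96²) = 3.5714
v = 0.96 × 3×10⁸ = 2.880×10⁸ m/s
m = p/(γv) = 2.940×10¹⁰/(3.5714 × 2.880×10⁸) = 28.58 kg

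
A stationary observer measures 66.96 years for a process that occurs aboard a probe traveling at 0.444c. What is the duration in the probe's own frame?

Dilated time Δt = 66.96 years
γ = 1/√(1 - 0.444²) = 1.116
Δt₀ = Δt/γ = 66.96/1.116 = 60.00 years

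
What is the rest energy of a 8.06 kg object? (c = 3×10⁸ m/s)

c² = (3×10⁸)² = 9.000×10¹⁶ m²/s²
E₀ = mc² = 8.06 × 9.000×10¹⁶ = 7.254×10¹⁷ J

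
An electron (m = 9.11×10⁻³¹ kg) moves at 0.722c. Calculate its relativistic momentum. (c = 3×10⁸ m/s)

γ = 1/√(1 - 0.722²) = 1.4453
v = 0.722 × 3×10⁸ = 2.166×10⁸ m/s
p = γmv = 1.4453 × 9.11×10⁻³¹ × 2.166×10⁸ = 2.852×10⁻²² kg·m/s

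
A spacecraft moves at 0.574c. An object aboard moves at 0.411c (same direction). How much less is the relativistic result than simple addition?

Classical: u' + v = 0.411 + 0.574 = 0.985c
Relativistic: u = (0.411 + 0.574)/(1 + 0.235914) = 0.985/1.235914 = 0.7970c
Difference: 0.985 - 0.7970 = 0.1880c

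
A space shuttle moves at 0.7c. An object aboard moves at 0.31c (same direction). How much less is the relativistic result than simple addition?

Classical: u' + v = 0.31 + 0.7 = 1.01c
Relativistic: u = (0.31 + 0.7)/(1 + 0.217) = 1.01/1.217 = 0.8299c
Difference: 1.01 - 0.8299 = 0.1801c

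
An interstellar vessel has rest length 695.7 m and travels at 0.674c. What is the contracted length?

Proper length L₀ = 695.7 m
γ = 1/√(1 - 0.674²) = 1.3537
L = L₀/γ = 695.7/1.3537 = 513.9 m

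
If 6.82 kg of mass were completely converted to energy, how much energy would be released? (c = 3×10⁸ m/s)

Using E = mc²:
c² = (3×10⁸)² = 9×10¹⁶ m²/s²
E = 6.82 × 9×10¹⁶ = 6.138×10¹⁷ J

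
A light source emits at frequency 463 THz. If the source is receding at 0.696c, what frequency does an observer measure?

β = v/c = 0.696
(1-β)/(1+β) = 0.304/1.696 = 0.17925
Doppler factor = √(0.17925) = 0.4234
f_obs = 463 × 0.4234 = 196.0 THz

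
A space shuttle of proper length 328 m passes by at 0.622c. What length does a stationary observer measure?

Proper length L₀ = 328 m
γ = 1/√(1 - 0.622²) = 1.2771
L = L₀/γ = 328/1.2771 = 256.8 m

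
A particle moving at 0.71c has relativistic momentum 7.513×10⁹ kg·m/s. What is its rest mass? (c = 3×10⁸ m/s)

γ = 1/√(1 - 0.71²) = 1.420
v = 0.71 × 3×10⁸ = 2.130×10⁸ m/s
m = p/(γv) = 7.513×10⁹/(1.420 × 2.130×10⁸) = 24.84 kg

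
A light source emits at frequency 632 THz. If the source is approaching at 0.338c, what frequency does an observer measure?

β = v/c = 0.338
(1+β)/(1-β) = 1.338/0.662 = 2.0211
Doppler factor = √(2.0211) = 1.4217
f_obs = 632 × 1.4217 = 898.5 THz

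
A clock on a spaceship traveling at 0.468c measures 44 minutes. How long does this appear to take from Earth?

Proper time Δt₀ = 44 minutes
γ = 1/√(1 - 0.468²) = 1.1316
Δt = γΔt₀ = 1.1316 × 44 = 49.79 minutes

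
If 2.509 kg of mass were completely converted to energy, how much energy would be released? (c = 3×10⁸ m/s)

Using E = mc²:
c² = (3×10⁸)² = 9×10¹⁶ m²/s²
E = 2.509 × 9×10¹⁶ = 2.258×10¹⁷ J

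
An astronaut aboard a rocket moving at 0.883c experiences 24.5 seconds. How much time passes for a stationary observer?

Proper time Δt₀ = 24.5 seconds
γ = 1/√(1 - 0.883²) = 2.1305
Δt = γΔt₀ = 2.1305 × 24.5 = 52.20 seconds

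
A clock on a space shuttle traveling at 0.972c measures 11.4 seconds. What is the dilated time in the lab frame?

Proper time Δt₀ = 11.4 seconds
γ = 1/√(1 - 0.972²) = 4.2557
Δt = γΔt₀ = 4.2557 × 11.4 = 48.51 seconds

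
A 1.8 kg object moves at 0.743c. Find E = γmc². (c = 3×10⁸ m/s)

γ = 1/√(1 - 0.743²) = 1.494
mc² = 1.8 × (3×10⁸)² = 1.620×10¹⁷ J
E = γmc² = 1.494 × 1.620×10¹⁷ = 2.420×10¹⁷ J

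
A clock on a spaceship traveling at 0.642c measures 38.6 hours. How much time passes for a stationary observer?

Proper time Δt₀ = 38.6 hours
γ = 1/√(1 - 0.642²) = 1.3043
Δt = γΔt₀ = 1.3043 × 38.6 = 50.35 hours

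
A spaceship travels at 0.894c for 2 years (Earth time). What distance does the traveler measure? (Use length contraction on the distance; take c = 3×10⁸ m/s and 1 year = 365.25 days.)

Earth distance: d = v × t = 0.894c × 2 yr = 1.693×10¹⁶ m
γ = 2.232
d' = d/γ = 1.693×10¹⁶/2.232 = 7.585×10¹⁵ m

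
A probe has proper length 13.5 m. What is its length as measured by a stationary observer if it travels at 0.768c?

Proper length L₀ = 13.5 m
γ = 1/√(1 - 0.768²) = 1.5614
L = L₀/γ = 13.5/1.5614 = 8.646 m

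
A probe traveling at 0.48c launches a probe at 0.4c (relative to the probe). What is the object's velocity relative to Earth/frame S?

u = (u' + v)/(1 + u'v/c²)
Numerator: 0.4 + 0.48 = 0.88
Denominator: 1 + 0.192 = 1.192
u = 0.88/1.192 = 0.7383c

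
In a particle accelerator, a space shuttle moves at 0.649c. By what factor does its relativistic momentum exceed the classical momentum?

p_rel = γmv, p_class = mv
Ratio = γ = 1/√(1 - 0.649²)
= 1/√(0.578799) = 1.314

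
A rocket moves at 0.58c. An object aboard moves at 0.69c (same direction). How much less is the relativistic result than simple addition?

Classical: u' + v = 0.69 + 0.58 = 1.27c
Relativistic: u = (0.69 + 0.58)/(1 + 0.4002) = 1.27/1.4002 = 0.9070c
Difference: 1.27 - 0.9070 = 0.3630c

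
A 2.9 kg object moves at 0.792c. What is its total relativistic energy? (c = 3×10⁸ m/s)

γ = 1/√(1 - 0.792²) = 1.638
mc² = 2.9 × (3×10⁸)² = 2.610×10¹⁷ J
E = γmc² = 1.638 × 2.610×10¹⁷ = 4.275×10¹⁷ J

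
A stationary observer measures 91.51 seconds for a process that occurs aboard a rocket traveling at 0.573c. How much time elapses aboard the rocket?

Dilated time Δt = 91.51 seconds
γ = 1/√(1 - 0.573²) = 1.2202
Δt₀ = Δt/γ = 91.51/1.2202 = 75.00 seconds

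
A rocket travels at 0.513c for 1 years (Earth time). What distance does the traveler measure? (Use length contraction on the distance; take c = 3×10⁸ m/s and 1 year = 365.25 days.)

Earth distance: d = v × t = 0.513c × 1 yr = 4.857×10¹⁵ m
γ = 1.165
d' = d/γ = 4.857×10¹⁵/1.165 = 4.169×10¹⁵ m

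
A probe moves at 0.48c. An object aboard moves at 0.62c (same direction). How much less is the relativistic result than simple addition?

Classical: u' + v = 0.62 + 0.48 = 1.1c
Relativistic: u = (0.62 + 0.48)/(1 + 0.2976) = 1.1/1.2976 = 0.8477c
Difference: 1.1 - 0.8477 = 0.2523c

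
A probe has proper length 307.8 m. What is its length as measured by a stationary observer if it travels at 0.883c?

Proper length L₀ = 307.8 m
γ = 1/√(1 - 0.883²) = 2.1305
L = L₀/γ = 307.8/2.1305 = 144.5 m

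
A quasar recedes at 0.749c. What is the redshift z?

β = 0.749
(1+β)/(1-β) = 1.749/0.251 = 6.968
√(6.968) = 2.640
z = 2.640 - 1 = 1.640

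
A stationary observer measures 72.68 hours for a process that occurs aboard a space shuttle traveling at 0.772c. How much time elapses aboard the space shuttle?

Dilated time Δt = 72.68 hours
γ = 1/√(1 - 0.772²) = 1.573
Δt₀ = Δt/γ = 72.68/1.573 = 46.20 hours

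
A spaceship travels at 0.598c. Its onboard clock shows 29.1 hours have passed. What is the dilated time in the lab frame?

Proper time Δt₀ = 29.1 hours
γ = 1/√(1 - 0.598²) = 1.2477
Δt = γΔt₀ = 1.2477 × 29.1 = 36.31 hours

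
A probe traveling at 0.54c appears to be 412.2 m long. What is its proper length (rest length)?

Contracted length L = 412.2 m
γ = 1/√(1 - 0.54²) = 1.188
L₀ = γL = 1.188 × 412.2 = 489.7 m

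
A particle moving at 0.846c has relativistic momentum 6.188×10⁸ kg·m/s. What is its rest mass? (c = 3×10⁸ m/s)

γ = 1/√(1 - 0.846²) = 1.876
v = 0.846 × 3×10⁸ = 2.538×10⁸ m/s
m = p/(γv) = 6.188×10⁸/(1.876 × 2.538×10⁸) = 1.300 kg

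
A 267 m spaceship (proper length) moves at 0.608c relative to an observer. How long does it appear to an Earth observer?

Proper length L₀ = 267 m
γ = 1/√(1 - 0.608²) = 1.2595
L = L₀/γ = 267/1.2595 = 212.0 m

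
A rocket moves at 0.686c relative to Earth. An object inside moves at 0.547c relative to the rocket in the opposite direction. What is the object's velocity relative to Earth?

Object's velocity in rocket frame is u' = -0.547c
u = (u' + v)/(1 + u'v/c²) = (v - 0.547)/(1 - 0.547·v/c²)
Numerator: 0.686 - 0.547 = 0.139
Denominator: 1 - 0.375242 = 0.624758
u = 0.139/0.624758 = 0.2225c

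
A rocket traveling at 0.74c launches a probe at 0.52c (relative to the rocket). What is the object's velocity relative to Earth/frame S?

u = (u' + v)/(1 + u'v/c²)
Numerator: 0.52 + 0.74 = 1.26
Denominator: 1 + 0.3848 = 1.3848
u = 1.26/1.3848 = 0.9099c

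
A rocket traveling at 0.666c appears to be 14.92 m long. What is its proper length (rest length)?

Contracted length L = 14.92 m
γ = 1/√(1 - 0.666²) = 1.3406
L₀ = γL = 1.3406 × 14.92 = 20.00 m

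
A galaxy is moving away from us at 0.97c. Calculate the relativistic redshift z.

β = 0.97
(1+β)/(1-β) = 1.97/0.03 = 65.6667
√(65.6667) = 8.103
z = 8.103 - 1 = 7.103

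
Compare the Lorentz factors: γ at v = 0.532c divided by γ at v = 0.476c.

γ₁ = 1/√(1 - 0.532²) = 1.181
γ₂ = 1/√(1 - 0.476²) = 1.137
γ₁/γ₂ = 1.181/1.137 = 1.039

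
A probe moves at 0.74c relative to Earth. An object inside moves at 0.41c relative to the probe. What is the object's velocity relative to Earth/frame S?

u = (u' + v)/(1 + u'v/c²)
Numerator: 0.41 + 0.74 = 1.15
Denominator: 1 + 0.3034 = 1.3034
u = 1.15/1.3034 = 0.8823c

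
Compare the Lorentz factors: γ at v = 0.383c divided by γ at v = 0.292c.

γ₁ = 1/√(1 - 0.383²) = 1.083
γ₂ = 1/√(1 - 0.292²) = 1.046
γ₁/γ₂ = 1.083/1.046 = 1.035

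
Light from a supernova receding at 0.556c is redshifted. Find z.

β = 0.556
(1+β)/(1-β) = 1.556/0.444 = 3.505
√(3.505) = 1.872
z = 1.872 - 1 = 0.8720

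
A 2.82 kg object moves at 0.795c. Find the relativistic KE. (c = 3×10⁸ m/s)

γ = 1/√(1 - 0.795²) = 1.6485
γ - 1 = 0.6485
KE = (γ-1)mc² = 0.6485 × 2.82 × (3×10⁸)² = 1.646×10¹⁷ J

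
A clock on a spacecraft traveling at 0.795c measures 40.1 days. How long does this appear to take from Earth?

Proper time Δt₀ = 40.1 days
γ = 1/√(1 - 0.795²) = 1.64851
Δt = γΔt₀ = 1.64851 × 40.1 = 66.11 days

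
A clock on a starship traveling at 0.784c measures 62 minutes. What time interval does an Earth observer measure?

Proper time Δt₀ = 62 minutes
γ = 1/√(1 - 0.784²) = 1.611
Δt = γΔt₀ = 1.611 × 62 = 99.88 minutes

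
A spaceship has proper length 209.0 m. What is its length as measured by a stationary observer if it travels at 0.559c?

Proper length L₀ = 209.0 m
γ = 1/√(1 - 0.559²) = 1.206
L = L₀/γ = 209.0/1.206 = 173.3 m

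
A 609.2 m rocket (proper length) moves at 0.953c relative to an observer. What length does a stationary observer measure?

Proper length L₀ = 609.2 m
γ = 1/√(1 - 0.953²) = 3.301
L = L₀/γ = 609.2/3.301 = 184.6 m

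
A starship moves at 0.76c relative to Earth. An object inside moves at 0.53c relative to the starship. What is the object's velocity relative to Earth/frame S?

u = (u' + v)/(1 + u'v/c²)
Numerator: 0.53 + 0.76 = 1.29
Denominator: 1 + 0.4028 = 1.4028
u = 1.29/1.4028 = 0.9196c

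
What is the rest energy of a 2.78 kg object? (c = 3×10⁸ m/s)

c² = (3×10⁸)² = 9.000×10¹⁶ m²/s²
E₀ = mc² = 2.78 × 9.000×10¹⁶ = 2.502×10¹⁷ J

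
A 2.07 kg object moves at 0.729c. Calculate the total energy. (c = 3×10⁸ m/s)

γ = 1/√(1 - 0.729²) = 1.461
mc² = 2.07 × (3×10⁸)² = 1.863×10¹⁷ J
E = γmc² = 1.461 × 1.863×10¹⁷ = 2.722×10¹⁷ J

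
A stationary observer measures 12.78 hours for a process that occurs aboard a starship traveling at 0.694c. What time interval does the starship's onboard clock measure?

Dilated time Δt = 12.78 hours
γ = 1/√(1 - 0.694²) = 1.389
Δt₀ = Δt/γ = 12.78/1.389 = 9.201 hours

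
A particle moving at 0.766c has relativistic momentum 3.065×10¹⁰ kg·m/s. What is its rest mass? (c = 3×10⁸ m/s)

γ = 1/√(1 - 0.766²) = 1.5556
v = 0.766 × 3×10⁸ = 2.298×10⁸ m/s
m = p/(γv) = 3.065×10¹⁰/(1.5556 × 2.298×10⁸) = 85.74 kg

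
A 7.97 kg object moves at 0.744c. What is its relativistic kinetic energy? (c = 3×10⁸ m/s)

γ = 1/√(1 - 0.744²) = 1.4966
γ - 1 = 0.4966
KE = (γ-1)mc² = 0.4966 × 7.97 × (3×10⁸)² = 3.562×10¹⁷ J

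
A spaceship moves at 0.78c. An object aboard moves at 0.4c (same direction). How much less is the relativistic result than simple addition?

Classical: u' + v = 0.4 + 0.78 = 1.18c
Relativistic: u = (0.4 + 0.78)/(1 + 0.312) = 1.18/1.312 = 0.8994c
Difference: 1.18 - 0.8994 = 0.2806c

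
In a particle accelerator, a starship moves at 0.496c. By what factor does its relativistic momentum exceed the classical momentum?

p_rel = γmv, p_class = mv
Ratio = γ = 1/√(1 - 0.496²)
= 1/√(0.753984) = 1.152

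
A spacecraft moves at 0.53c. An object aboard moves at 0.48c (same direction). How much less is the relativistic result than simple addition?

Classical: u' + v = 0.48 + 0.53 = 1.01c
Relativistic: u = (0.48 + 0.53)/(1 + 0.2544) = 1.01/1.2544 = 0.8052c
Difference: 1.01 - 0.8052 = 0.2048c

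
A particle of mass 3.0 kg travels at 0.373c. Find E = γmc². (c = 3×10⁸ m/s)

γ = 1/√(1 - 0.373²) = 1.0778
mc² = 3.0 × (3×10⁸)² = 2.700×10¹⁷ J
E = γmc² = 1.0778 × 2.700×10¹⁷ = 2.910×10¹⁷ J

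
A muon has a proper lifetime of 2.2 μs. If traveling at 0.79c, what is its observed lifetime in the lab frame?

Proper lifetime τ₀ = 2.2 μs
γ = 1/√(1 - 0.79²) = 1.631
τ = γτ₀ = 1.631 × 2.2 μs = 3.588 μs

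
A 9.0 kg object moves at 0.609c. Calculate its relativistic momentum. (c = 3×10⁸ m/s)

γ = 1/√(1 - 0.609²) = 1.261
v = 0.609 × 3×10⁸ = 1.827×10⁸ m/s
p = γmv = 1.261 × 9.0 × 1.827×10⁸ = 2.073×10⁹ kg·m/s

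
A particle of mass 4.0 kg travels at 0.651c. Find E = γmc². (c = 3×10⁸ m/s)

γ = 1/√(1 - 0.651²) = 1.3174
mc² = 4.0 × (3×10⁸)² = 3.600×10¹⁷ J
E = γmc² = 1.3174 × 3.600×10¹⁷ = 4.743×10¹⁷ J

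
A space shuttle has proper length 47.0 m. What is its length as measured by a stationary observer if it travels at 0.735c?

Proper length L₀ = 47.0 m
γ = 1/√(1 - 0.735²) = 1.4748
L = L₀/γ = 47.0/1.4748 = 31.87 m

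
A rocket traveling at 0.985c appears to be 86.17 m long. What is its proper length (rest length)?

Contracted length L = 86.17 m
γ = 1/√(1 - 0.985²) = 5.795
L₀ = γL = 5.795 × 86.17 = 499.4 m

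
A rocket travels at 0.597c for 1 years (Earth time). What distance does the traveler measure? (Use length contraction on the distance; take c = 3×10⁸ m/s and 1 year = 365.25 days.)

Earth distance: d = v × t = 0.597c × 1 yr = 5.6520×10¹⁵ m
γ = 1.2465
d' = d/γ = 5.6520×10¹⁵/1.2465 = 4.534×10¹⁵ m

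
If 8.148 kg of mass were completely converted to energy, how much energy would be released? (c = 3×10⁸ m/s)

Using E = mc²:
c² = (3×10⁸)² = 9×10¹⁶ m²/s²
E = 8.148 × 9×10¹⁶ = 7.333×10¹⁷ J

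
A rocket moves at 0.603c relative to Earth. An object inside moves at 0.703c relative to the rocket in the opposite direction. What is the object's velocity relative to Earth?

Object's velocity in rocket frame is u' = -0.703c
u = (u' + v)/(1 + u'v/c²) = (v - 0.703)/(1 - 0.703·v/c²)
Numerator: 0.603 - 0.703 = -0.1
Denominator: 1 - 0.423909 = 0.576091
u = -0.1/0.576091 = -0.1736c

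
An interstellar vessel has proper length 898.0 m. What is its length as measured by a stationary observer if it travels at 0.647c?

Proper length L₀ = 898.0 m
γ = 1/√(1 - 0.647²) = 1.3115
L = L₀/γ = 898.0/1.3115 = 684.7 m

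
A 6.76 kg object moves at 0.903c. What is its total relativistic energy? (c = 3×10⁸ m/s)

γ = 1/√(1 - 0.903²) = 2.328
mc² = 6.76 × (3×10⁸)² = 6.084×10¹⁷ J
E = γmc² = 2.328 × 6.084×10¹⁷ = 1.416×10¹⁸ J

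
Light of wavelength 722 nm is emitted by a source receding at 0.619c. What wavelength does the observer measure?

β = 0.619
Wavelength Doppler factor = √(1.619/0.381) = √(4.249) = 2.061
λ_obs = 722 × 2.061 = 1488 nm (redshift)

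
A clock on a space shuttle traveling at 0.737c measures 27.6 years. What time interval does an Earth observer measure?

Proper time Δt₀ = 27.6 years
γ = 1/√(1 - 0.737²) = 1.4795
Δt = γΔt₀ = 1.4795 × 27.6 = 40.83 years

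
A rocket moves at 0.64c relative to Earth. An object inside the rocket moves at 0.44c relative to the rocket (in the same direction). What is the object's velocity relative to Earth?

u = (u' + v)/(1 + u'v/c²)
Numerator: 0.44 + 0.64 = 1.08
Denominator: 1 + 0.2816 = 1.2816
u = 1.08/1.2816 = 0.8427c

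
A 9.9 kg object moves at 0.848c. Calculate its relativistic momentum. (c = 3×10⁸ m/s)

γ = 1/√(1 - 0.848²) = 1.8868
v = 0.848 × 3×10⁸ = 2.544×10⁸ m/s
p = γmv = 1.8868 × 9.9 × 2.544×10⁸ = 4.752×10⁹ kg·m/s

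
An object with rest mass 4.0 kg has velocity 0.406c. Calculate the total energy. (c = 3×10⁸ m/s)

γ = 1/√(1 - 0.406²) = 1.0942
mc² = 4.0 × (3×10⁸)² = 3.600×10¹⁷ J
E = γmc² = 1.0942 × 3.600×10¹⁷ = 3.939×10¹⁷ J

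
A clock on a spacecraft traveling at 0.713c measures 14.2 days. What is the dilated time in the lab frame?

Proper time Δt₀ = 14.2 days
γ = 1/√(1 - 0.713²) = 1.426
Δt = γΔt₀ = 1.426 × 14.2 = 20.25 days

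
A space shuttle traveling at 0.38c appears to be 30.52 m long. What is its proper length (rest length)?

Contracted length L = 30.52 m
γ = 1/√(1 - 0.38²) = 1.0811
L₀ = γL = 1.0811 × 30.52 = 33.00 m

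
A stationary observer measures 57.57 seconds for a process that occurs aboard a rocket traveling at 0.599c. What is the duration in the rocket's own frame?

Dilated time Δt = 57.57 seconds
γ = 1/√(1 - 0.599²) = 1.2488
Δt₀ = Δt/γ = 57.57/1.2488 = 46.10 seconds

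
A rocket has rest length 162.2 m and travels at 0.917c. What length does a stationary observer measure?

Proper length L₀ = 162.2 m
γ = 1/√(1 - 0.917²) = 2.507
L = L₀/γ = 162.2/2.507 = 64.70 m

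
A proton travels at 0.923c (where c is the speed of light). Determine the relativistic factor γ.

v/c = 0.923, so (v/c)² = 0.851929
1 - (v/c)² = 0.148071
γ = 1/√(0.148071) = 2.599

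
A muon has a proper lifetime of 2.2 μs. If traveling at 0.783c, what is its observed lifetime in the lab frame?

Proper lifetime τ₀ = 2.2 μs
γ = 1/√(1 - 0.783²) = 1.6077
τ = γτ₀ = 1.6077 × 2.2 μs = 3.537 μs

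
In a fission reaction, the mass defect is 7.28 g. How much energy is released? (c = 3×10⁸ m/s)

Convert mass defect: Δm = 7.28 g = 0.00728 kg
E = Δm·c² = 0.00728 × (3×10⁸)²
= 0.00728 × 9×10¹⁶ = 6.552×10¹⁴ J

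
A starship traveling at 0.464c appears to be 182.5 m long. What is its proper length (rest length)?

Contracted length L = 182.5 m
γ = 1/√(1 - 0.464²) = 1.129
L₀ = γL = 1.129 × 182.5 = 206.0 m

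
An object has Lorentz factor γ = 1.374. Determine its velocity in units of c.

From γ = 1/√(1 - v²/c²):
1/γ² = 1/1.374² = 0.5297
v²/c² = 1 - 0.5297 = 0.4703
v/c = √(0.4703) = 0.6858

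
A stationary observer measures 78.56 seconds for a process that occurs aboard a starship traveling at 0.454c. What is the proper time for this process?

Dilated time Δt = 78.56 seconds
γ = 1/√(1 - 0.454²) = 1.1223
Δt₀ = Δt/γ = 78.56/1.1223 = 70.00 seconds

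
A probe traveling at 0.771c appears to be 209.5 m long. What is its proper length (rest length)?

Contracted length L = 209.5 m
γ = 1/√(1 - 0.771²) = 1.5703
L₀ = γL = 1.5703 × 209.5 = 329.0 m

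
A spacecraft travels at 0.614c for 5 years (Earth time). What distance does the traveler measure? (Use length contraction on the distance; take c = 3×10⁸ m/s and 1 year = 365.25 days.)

Earth distance: d = v × t = 0.614c × 5 yr = 2.906×10¹⁶ m
γ = 1.267
d' = d/γ = 2.906×10¹⁶/1.267 = 2.294×10¹⁶ m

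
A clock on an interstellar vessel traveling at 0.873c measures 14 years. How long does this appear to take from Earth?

Proper time Δt₀ = 14 years
γ = 1/√(1 - 0.873²) = 2.050
Δt = γΔt₀ = 2.050 × 14 = 28.70 years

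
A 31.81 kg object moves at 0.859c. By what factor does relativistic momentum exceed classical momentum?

p_rel = γmv, p_class = mv
Ratio = γ = 1/√(1 - 0.859²) = 1.953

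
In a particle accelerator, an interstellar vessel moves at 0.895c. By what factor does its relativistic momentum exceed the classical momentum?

p_rel = γmv, p_class = mv
Ratio = γ = 1/√(1 - 0.895²)
= 1/√(0.198975) = 2.242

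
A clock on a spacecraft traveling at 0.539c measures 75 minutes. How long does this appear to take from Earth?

Proper time Δt₀ = 75 minutes
γ = 1/√(1 - 0.539²) = 1.1872
Δt = γΔt₀ = 1.1872 × 75 = 89.04 minutes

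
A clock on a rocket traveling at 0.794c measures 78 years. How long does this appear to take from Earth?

Proper time Δt₀ = 78 years
γ = 1/√(1 - 0.794²) = 1.645
Δt = γΔt₀ = 1.645 × 78 = 128.3 years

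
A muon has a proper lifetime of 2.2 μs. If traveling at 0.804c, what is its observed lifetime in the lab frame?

Proper lifetime τ₀ = 2.2 μs
γ = 1/√(1 - 0.804²) = 1.682
τ = γτ₀ = 1.682 × 2.2 μs = 3.700 μs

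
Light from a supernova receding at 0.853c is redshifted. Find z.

β = 0.853
(1+β)/(1-β) = 1.853/0.147 = 12.605
√(12.605) = 3.550
z = 3.550 - 1 = 2.550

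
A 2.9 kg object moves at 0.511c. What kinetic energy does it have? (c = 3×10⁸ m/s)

γ = 1/√(1 - 0.511²) = 1.16336
γ - 1 = 0.16336
KE = (γ-1)mc² = 0.16336 × 2.9 × (3×10⁸)² = 4.264×10¹⁶ J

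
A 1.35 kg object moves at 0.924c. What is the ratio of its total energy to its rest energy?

E = γmc², E₀ = mc²
E/E₀ = γ = 1/√(1 - 0.924²) = 2.615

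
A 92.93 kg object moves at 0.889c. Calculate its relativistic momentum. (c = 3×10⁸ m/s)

γ = 1/√(1 - 0.889²) = 2.184
v = 0.889 × 3×10⁸ = 2.667×10⁸ m/s
p = γmv = 2.184 × 92.93 × 2.667×10⁸ = 5.413×10¹⁰ kg·m/s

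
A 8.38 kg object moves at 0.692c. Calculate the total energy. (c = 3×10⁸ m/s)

γ = 1/√(1 - 0.692²) = 1.385
mc² = 8.38 × (3×10⁸)² = 7.542×10¹⁷ J
E = γmc² = 1.385 × 7.542×10¹⁷ = 1.045×10¹⁸ J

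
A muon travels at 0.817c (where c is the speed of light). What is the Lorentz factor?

v/c = 0.817, so (v/c)² = 0.667489
1 - (v/c)² = 0.332511
γ = 1/√(0.332511) = 1.734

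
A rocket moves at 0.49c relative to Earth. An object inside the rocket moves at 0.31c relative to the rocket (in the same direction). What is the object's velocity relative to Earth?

u = (u' + v)/(1 + u'v/c²)
Numerator: 0.31 + 0.49 = 0.8
Denominator: 1 + 0.1519 = 1.1519
u = 0.8/1.1519 = 0.6945c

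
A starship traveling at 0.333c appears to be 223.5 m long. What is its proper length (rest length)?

Contracted length L = 223.5 m
γ = 1/√(1 - 0.333²) = 1.0605
L₀ = γL = 1.0605 × 223.5 = 237.0 m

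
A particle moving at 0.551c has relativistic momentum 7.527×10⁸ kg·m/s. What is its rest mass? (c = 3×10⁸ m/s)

γ = 1/√(1 - 0.551²) = 1.1983
v = 0.551 × 3×10⁸ = 1.653×10⁸ m/s
m = p/(γv) = 7.527×10⁸/(1.1983 × 1.653×10⁸) = 3.800 kg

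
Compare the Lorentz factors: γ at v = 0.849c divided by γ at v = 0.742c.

γ₁ = 1/√(1 - 0.849²) = 1.893
γ₂ = 1/√(1 - 0.742²) = 1.492
γ₁/γ₂ = 1.893/1.492 = 1.269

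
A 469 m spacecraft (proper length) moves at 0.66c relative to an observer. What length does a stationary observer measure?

Proper length L₀ = 469 m
γ = 1/√(1 - 0.66²) = 1.3311
L = L₀/γ = 469/1.3311 = 352.3 m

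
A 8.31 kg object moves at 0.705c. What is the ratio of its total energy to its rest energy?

E = γmc², E₀ = mc²
E/E₀ = γ = 1/√(1 - 0.705²) = 1.410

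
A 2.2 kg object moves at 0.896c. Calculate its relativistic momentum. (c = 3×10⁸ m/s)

γ = 1/√(1 - 0.896²) = 2.252
v = 0.896 × 3×10⁸ = 2.688×10⁸ m/s
p = γmv = 2.252 × 2.2 × 2.688×10⁸ = 1.332×10⁹ kg·m/s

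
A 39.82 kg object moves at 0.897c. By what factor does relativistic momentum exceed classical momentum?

p_rel = γmv, p_class = mv
Ratio = γ = 1/√(1 - 0.897²) = 2.262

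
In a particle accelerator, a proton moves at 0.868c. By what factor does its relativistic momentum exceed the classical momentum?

p_rel = γmv, p_class = mv
Ratio = γ = 1/√(1 - 0.868²)
= 1/√(0.246576) = 2.014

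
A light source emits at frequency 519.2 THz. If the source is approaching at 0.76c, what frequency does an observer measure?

β = v/c = 0.76
(1+β)/(1-β) = 1.76/0.24 = 7.333
Doppler factor = √(7.333) = 2.708
f_obs = 519.2 × 2.708 = 1406 THz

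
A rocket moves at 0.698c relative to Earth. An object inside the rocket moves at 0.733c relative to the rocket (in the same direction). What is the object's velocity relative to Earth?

u = (u' + v)/(1 + u'v/c²)
Numerator: 0.733 + 0.698 = 1.431
Denominator: 1 + 0.511634 = 1.511634
u = 1.431/1.511634 = 0.9467c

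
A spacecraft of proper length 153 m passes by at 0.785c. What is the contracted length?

Proper length L₀ = 153 m
γ = 1/√(1 - 0.785²) = 1.6142
L = L₀/γ = 153/1.6142 = 94.78 m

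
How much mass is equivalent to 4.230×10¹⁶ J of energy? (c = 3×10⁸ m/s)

From E = mc², we get m = E/c²
c² = (3×10⁸)² = 9×10¹⁶ m²/s²
m = 4.230×10¹⁶ / 9×10¹⁶ = 0.4700 kg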